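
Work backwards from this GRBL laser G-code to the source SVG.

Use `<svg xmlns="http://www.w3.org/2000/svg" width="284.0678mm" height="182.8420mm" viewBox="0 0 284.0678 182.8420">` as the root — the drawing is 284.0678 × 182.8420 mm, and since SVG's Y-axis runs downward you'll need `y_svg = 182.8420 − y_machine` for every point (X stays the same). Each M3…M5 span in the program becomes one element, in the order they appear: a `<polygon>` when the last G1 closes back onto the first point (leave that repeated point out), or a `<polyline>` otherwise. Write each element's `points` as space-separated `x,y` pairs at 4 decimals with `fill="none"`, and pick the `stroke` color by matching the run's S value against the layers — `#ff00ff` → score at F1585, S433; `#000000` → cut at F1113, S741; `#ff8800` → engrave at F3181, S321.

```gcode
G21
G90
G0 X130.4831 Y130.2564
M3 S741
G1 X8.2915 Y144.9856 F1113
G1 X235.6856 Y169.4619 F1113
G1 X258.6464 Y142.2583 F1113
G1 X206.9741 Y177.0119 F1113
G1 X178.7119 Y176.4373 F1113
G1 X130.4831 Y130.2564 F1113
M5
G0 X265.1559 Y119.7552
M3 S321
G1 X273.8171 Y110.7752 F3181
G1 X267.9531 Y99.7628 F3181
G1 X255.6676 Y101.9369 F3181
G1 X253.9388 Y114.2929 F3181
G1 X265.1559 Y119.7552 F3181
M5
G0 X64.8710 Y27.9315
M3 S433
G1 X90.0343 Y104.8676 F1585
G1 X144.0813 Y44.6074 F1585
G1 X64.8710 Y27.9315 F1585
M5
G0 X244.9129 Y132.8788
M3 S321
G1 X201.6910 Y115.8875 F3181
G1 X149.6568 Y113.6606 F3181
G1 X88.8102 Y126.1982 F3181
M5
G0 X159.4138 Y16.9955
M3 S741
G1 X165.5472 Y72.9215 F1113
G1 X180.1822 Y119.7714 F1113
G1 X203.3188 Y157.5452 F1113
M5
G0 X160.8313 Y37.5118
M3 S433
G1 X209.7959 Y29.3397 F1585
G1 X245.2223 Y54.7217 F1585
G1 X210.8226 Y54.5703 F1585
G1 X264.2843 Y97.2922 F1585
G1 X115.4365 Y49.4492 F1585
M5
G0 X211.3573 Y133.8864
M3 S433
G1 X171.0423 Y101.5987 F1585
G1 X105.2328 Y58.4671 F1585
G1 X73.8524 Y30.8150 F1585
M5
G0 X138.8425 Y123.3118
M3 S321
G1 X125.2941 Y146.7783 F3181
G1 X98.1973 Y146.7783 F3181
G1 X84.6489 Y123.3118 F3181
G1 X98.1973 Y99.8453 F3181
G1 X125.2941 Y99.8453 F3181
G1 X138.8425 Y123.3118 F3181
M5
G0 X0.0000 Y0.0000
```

<svg xmlns="http://www.w3.org/2000/svg" width="284.0678mm" height="182.8420mm" viewBox="0 0 284.0678 182.8420">
  <polygon points="130.4831,52.5856 8.2915,37.8564 235.6856,13.3801 258.6464,40.5837 206.9741,5.8301 178.7119,6.4047" fill="none" stroke="#000000"/>
  <polygon points="265.1559,63.0868 273.8171,72.0668 267.9531,83.0792 255.6676,80.9051 253.9388,68.5491" fill="none" stroke="#ff8800"/>
  <polygon points="64.8710,154.9105 90.0343,77.9744 144.0813,138.2346" fill="none" stroke="#ff00ff"/>
  <polyline points="244.9129,49.9632 201.6910,66.9545 149.6568,69.1814 88.8102,56.6438" fill="none" stroke="#ff8800"/>
  <polyline points="159.4138,165.8465 165.5472,109.9205 180.1822,63.0706 203.3188,25.2968" fill="none" stroke="#000000"/>
  <polyline points="160.8313,145.3302 209.7959,153.5023 245.2223,128.1203 210.8226,128.2717 264.2843,85.5498 115.4365,133.3928" fill="none" stroke="#ff00ff"/>
  <polyline points="211.3573,48.9556 171.0423,81.2433 105.2328,124.3749 73.8524,152.0270" fill="none" stroke="#ff00ff"/>
  <polygon points="138.8425,59.5302 125.2941,36.0637 98.1973,36.0637 84.6489,59.5302 98.1973,82.9967 125.2941,82.9967" fill="none" stroke="#ff8800"/>
</svg>

y_svg = 182.8420 − y_m.

[1] S741→`#000000` (cut); closed run; points: 130.4831,52.5856 8.2915,37.8564 235.6856,13.3801 258.6464,40.5837 206.9741,5.8301 178.7119,6.4047

[2] S321→`#ff8800` (engrave); closed run; points: 265.1559,63.0868 273.8171,72.0668 267.9531,83.0792 255.6676,80.9051 253.9388,68.5491

[3] S433→`#ff00ff` (score); closed run; points: 64.8710,154.9105 90.0343,77.9744 144.0813,138.2346

[4] S321→`#ff8800` (engrave); open run; points: 244.9129,49.9632 201.6910,66.9545 149.6568,69.1814 88.8102,56.6438

[5] S741→`#000000` (cut); open run; points: 159.4138,165.8465 165.5472,109.9205 180.1822,63.0706 203.3188,25.2968

[6] S433→`#ff00ff` (score); open run; points: 160.8313,145.3302 209.7959,153.5023 245.2223,128.1203 210.8226,128.2717 264.2843,85.5498 115.4365,133.3928

[7] S433→`#ff00ff` (score); open run; points: 211.3573,48.9556 171.0423,81.2433 105.2328,124.3749 73.8524,152.0270

[8] S321→`#ff8800` (engrave); closed run; points: 138.8425,59.5302 125.2941,36.0637 98.1973,36.0637 84.6489,59.5302 98.1973,82.9967 125.2941,82.9967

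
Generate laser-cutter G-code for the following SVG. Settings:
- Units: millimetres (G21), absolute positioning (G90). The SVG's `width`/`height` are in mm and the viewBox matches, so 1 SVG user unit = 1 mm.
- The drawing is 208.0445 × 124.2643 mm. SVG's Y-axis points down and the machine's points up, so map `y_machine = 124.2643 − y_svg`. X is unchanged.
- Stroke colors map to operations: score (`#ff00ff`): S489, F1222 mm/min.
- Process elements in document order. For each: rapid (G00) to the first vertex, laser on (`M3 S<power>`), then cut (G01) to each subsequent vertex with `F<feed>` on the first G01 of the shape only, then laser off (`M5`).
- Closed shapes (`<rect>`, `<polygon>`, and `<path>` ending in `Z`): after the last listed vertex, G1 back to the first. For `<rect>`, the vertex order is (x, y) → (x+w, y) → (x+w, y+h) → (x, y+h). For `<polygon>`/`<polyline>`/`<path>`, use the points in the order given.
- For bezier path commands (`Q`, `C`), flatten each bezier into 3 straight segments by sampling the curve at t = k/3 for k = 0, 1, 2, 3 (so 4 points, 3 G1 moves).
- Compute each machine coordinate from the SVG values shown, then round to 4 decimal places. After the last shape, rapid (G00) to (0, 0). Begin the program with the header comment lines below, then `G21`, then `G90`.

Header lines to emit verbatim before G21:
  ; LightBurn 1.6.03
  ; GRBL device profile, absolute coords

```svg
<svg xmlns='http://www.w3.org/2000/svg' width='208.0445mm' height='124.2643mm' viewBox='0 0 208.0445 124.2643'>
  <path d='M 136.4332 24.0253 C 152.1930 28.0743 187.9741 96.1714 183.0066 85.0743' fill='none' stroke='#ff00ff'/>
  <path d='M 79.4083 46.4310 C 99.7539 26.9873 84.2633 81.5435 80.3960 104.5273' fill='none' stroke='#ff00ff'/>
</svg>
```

viewBox `0 0 208.0445 124.2643` with mm width/height → 1 unit = 1 mm. Flip: y_m = 124.2643 − y_svg.

**Shape 1** — `<path>` cubic bezier, stroke `#ff00ff` → score (S489, F1222). Control points (SVG): P0=(136.4332,24.0253), P1=(152.1930,28.0743), P2=(187.9741,96.1714), P3=(183.0066,85.0743); sampled at t=k/3. Machine vertices: (136.4332,100.2390) → (156.6160,80.1459) → (176.6420,49.1857) → (183.0066,39.1900). Open path.

**Shape 2** — `<path>` cubic bezier, stroke `#ff00ff` → score (S489, F1222). Control points (SVG): P0=(79.4083,46.4310), P1=(99.7539,26.9873), P2=(84.2633,81.5435), P3=(80.3960,104.5273); sampled at t=k/3. Machine vertices: (79.4083,77.8333) → (89.5663,76.5205) → (86.3800,49.3348) → (80.3960,19.7370). Open path.

; LightBurn 1.6.03
; GRBL device profile, absolute coords
G21
G90
G00 X136.4332 Y100.2390
M3 S489
G01 X156.6160 Y80.1459 F1222
G01 X176.6420 Y49.1857
G01 X183.0066 Y39.1900
M5
G00 X79.4083 Y77.8333
M3 S489
G01 X89.5663 Y76.5205 F1222
G01 X86.3800 Y49.3348
G01 X80.3960 Y19.7370
M5
G00 X0.0000 Y0.0000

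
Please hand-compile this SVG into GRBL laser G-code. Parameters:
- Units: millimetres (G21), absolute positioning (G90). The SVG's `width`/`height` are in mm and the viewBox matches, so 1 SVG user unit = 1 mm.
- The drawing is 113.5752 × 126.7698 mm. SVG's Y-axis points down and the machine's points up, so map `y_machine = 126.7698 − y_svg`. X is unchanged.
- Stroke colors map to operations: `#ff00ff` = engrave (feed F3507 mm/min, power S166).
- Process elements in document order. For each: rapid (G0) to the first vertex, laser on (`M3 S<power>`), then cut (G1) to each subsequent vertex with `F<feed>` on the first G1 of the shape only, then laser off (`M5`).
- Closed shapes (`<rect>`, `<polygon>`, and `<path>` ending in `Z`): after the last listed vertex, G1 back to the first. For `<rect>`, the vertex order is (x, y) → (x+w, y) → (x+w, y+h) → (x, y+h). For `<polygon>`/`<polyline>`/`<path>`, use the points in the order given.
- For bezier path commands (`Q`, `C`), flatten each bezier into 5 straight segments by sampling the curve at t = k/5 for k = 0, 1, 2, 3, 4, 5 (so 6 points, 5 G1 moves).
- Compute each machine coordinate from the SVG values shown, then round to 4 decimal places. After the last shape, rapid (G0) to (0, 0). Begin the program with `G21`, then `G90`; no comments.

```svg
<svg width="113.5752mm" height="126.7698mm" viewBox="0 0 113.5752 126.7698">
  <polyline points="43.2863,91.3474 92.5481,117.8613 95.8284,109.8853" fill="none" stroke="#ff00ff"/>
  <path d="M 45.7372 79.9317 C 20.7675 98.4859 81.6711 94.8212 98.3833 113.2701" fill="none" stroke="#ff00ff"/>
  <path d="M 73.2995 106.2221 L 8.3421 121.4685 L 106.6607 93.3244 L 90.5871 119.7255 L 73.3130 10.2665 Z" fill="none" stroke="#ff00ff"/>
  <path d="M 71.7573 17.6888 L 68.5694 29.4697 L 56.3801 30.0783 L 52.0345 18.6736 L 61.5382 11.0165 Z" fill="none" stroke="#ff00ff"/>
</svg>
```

viewBox `0 0 113.5752 126.7698` with mm width/height → 1 unit = 1 mm. Flip: y_m = 126.7698 − y_svg.

**Shape 1** — `<polyline>` open polyline, stroke `#ff00ff` → engrave (S166, F3507). Machine vertices: (43.2863,35.4224) → (92.5481,8.9085) → (95.8284,16.8845). Open path.

**Shape 2** — `<path>` cubic bezier, stroke `#ff00ff` → engrave (S166, F3507). Control points (SVG): P0=(45.7372,79.9317), P1=(20.7675,98.4859), P2=(81.6711,94.8212), P3=(98.3833,113.2701); sampled at t=k/5. Machine vertices: (45.7372,46.8381) → (40.0197,38.0172) → (48.6686,32.4009) → (65.4409,27.8611) → (84.0935,22.2701) → (98.3833,13.4997). Open path.

**Shape 3** — `<path>` closed polygon, stroke `#ff00ff` → engrave (S166, F3507). Machine vertices: (73.2995,20.5477) → (8.3421,5.3013) → (106.6607,33.4454) → (90.5871,7.0443) → (73.3130,116.5033) → (73.2995,20.5477). Closed: final G1 returns to the first vertex.

**Shape 4** — `<path>` regular polygon, stroke `#ff00ff` → engrave (S166, F3507). Machine vertices: (71.7573,109.0810) → (68.5694,97.3001) → (56.3801,96.6915) → (52.0345,108.0962) → (61.5382,115.7533) → (71.7573,109.0810). Closed: final G1 returns to the first vertex.

G21
G90
G0 X43.2863 Y35.4224
M3 S166
G1 X92.5481 Y8.9085 F3507
G1 X95.8284 Y16.8845
M5
G0 X45.7372 Y46.8381
M3 S166
G1 X40.0197 Y38.0172 F3507
G1 X48.6686 Y32.4009
G1 X65.4409 Y27.8611
G1 X84.0935 Y22.2701
G1 X98.3833 Y13.4997
M5
G0 X73.2995 Y20.5477
M3 S166
G1 X8.3421 Y5.3013 F3507
G1 X106.6607 Y33.4454
G1 X90.5871 Y7.0443
G1 X73.3130 Y116.5033
G1 X73.2995 Y20.5477
M5
G0 X71.7573 Y109.0810
M3 S166
G1 X68.5694 Y97.3001 F3507
G1 X56.3801 Y96.6915
G1 X52.0345 Y108.0962
G1 X61.5382 Y115.7533
G1 X71.7573 Y109.0810
M5
G0 X0.0000 Y0.0000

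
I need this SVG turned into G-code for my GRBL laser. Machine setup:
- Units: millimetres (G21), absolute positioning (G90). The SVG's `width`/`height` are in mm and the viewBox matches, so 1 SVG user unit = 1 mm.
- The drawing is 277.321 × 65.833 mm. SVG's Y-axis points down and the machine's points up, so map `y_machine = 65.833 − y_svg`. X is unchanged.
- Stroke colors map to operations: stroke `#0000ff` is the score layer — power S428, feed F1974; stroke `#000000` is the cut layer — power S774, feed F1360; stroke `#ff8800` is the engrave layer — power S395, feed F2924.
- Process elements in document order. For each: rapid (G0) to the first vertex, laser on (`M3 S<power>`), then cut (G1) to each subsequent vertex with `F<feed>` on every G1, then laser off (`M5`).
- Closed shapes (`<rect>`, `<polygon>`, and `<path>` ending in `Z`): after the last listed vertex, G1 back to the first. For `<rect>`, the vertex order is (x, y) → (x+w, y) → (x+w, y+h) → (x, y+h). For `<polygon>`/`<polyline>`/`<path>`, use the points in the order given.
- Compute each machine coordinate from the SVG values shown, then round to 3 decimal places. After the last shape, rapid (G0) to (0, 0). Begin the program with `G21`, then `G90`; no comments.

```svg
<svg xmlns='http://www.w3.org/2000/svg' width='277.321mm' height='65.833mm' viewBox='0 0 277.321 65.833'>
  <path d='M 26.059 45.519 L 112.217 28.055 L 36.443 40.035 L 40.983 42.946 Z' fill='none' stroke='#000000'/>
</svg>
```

G21
G90
G0 X26.059 Y20.314
M3 S774
G1 X112.217 Y37.778 F1360
G1 X36.443 Y25.798 F1360
G1 X40.983 Y22.887 F1360
G1 X26.059 Y20.314 F1360
M5
G0 X0.000 Y0.000

1 u = 1 mm; y_m = 65.833 − y.

[1] `<path>` closed polygon, #000000→cut S774 F1360: (26.059,20.314) → (112.217,37.778) → (36.443,25.798) → (40.983,22.887) → (26.059,20.314) (closed)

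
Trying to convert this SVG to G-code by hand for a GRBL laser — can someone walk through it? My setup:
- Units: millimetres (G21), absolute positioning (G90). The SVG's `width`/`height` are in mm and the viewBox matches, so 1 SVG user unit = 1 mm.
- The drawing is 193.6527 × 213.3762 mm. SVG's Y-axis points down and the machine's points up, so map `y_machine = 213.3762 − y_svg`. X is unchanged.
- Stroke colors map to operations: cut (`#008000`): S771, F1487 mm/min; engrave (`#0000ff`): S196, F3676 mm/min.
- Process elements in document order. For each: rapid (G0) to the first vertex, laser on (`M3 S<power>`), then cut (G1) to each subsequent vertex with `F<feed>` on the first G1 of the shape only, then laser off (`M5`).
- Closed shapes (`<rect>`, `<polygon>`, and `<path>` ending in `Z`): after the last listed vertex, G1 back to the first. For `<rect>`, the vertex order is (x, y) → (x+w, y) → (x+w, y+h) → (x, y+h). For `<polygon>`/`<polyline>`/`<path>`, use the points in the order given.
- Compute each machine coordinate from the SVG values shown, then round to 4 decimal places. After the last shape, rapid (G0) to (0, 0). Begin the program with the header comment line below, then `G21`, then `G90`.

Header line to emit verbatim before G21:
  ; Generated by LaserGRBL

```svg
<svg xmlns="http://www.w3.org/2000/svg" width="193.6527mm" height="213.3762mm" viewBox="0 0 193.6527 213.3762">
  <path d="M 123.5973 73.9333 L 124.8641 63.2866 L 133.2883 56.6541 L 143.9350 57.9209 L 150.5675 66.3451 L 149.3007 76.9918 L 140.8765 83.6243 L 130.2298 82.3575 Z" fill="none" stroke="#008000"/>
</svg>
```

Since the viewBox matches the mm dimensions, user units are millimetres directly. The only transform is the Y-flip y_m = 213.3762 − y_svg.

Shape 1 is a regular polygon drawn with `<path>`. Its stroke #008000 means cut at S771, F1487. After flipping Y the toolpath is (123.5973,139.4429) → (124.8641,150.0896) → (133.2883,156.7221) → (143.9350,155.4553) → (150.5675,147.0311) → (149.3007,136.3844) → (140.8765,129.7519) → (130.2298,131.0187) → (123.5973,139.4429), returning to the start.

; Generated by LaserGRBL
G21
G90
G0 X123.5973 Y139.4429
M3 S771
G1 X124.8641 Y150.0896 F1487
G1 X133.2883 Y156.7221
G1 X143.9350 Y155.4553
G1 X150.5675 Y147.0311
G1 X149.3007 Y136.3844
G1 X140.8765 Y129.7519
G1 X130.2298 Y131.0187
G1 X123.5973 Y139.4429
M5
G0 X0.0000 Y0.0000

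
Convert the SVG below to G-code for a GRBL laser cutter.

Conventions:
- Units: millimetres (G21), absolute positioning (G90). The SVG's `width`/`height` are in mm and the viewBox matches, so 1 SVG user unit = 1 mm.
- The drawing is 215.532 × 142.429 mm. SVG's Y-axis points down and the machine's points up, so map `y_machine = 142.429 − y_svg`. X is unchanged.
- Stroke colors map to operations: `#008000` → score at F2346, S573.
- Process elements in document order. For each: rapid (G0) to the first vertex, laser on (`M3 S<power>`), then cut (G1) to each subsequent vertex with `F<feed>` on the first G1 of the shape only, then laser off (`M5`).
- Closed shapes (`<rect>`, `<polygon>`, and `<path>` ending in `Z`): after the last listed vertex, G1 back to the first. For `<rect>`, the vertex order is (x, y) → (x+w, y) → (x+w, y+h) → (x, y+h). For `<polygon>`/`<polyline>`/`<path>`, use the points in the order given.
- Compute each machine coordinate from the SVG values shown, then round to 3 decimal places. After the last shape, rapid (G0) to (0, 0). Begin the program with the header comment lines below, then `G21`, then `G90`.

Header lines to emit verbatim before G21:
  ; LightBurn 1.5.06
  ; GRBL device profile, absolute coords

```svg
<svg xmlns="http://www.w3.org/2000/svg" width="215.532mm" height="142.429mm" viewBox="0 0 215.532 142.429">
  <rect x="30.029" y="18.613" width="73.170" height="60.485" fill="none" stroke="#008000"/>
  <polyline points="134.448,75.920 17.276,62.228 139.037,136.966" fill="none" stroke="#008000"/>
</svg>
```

; LightBurn 1.5.06
; GRBL device profile, absolute coords
G21
G90
G0 X30.029 Y123.816
M3 S573
G1 X103.199 Y123.816 F2346
G1 X103.199 Y63.331
G1 X30.029 Y63.331
G1 X30.029 Y123.816
M5
G0 X134.448 Y66.509
M3 S573
G1 X17.276 Y80.201 F2346
G1 X139.037 Y5.463
M5
G0 X0.000 Y0.000

Since the viewBox matches the mm dimensions, user units are millimetres directly. The only transform is the Y-flip y_m = 142.429 − y_svg.

Shape 1 is a rectangle drawn with `<rect>`. Its stroke #008000 means score at S573, F2346. After flipping Y the toolpath is (30.029,123.816) → (103.199,123.816) → (103.199,63.331) → (30.029,63.331) → (30.029,123.816), returning to the start.

Shape 2 is a open polyline drawn with `<polyline>`. Its stroke #008000 means score at S573, F2346. After flipping Y the toolpath is (134.448,66.509) → (17.276,80.201) → (139.037,5.463).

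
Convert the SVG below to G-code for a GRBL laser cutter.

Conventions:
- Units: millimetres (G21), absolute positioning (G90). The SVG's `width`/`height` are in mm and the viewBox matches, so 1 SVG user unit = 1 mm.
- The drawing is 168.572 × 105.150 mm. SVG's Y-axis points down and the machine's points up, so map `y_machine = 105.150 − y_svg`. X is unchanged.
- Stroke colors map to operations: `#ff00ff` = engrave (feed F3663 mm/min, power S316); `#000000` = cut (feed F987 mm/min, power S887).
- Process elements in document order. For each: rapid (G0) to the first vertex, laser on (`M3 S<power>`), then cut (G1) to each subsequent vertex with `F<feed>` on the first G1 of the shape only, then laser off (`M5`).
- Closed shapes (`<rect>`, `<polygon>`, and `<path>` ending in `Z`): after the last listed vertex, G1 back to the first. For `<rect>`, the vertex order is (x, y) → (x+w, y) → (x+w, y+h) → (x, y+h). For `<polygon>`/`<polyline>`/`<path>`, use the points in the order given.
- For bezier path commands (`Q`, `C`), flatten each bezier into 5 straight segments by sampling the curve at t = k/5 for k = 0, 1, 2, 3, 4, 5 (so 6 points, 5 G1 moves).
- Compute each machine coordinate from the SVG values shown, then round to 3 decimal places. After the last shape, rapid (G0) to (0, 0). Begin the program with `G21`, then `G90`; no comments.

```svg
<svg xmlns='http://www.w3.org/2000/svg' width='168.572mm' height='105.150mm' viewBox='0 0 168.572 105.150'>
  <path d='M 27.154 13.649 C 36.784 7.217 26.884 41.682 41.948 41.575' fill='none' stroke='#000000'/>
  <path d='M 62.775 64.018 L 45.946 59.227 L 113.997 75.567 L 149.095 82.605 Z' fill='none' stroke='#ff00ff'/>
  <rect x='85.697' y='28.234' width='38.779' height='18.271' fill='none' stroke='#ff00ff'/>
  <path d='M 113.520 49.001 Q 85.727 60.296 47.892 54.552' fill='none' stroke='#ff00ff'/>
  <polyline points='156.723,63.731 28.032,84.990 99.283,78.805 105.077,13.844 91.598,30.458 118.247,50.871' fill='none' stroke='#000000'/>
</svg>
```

Since the viewBox matches the mm dimensions, user units are millimetres directly. The only transform is the Y-flip y_m = 105.150 − y_svg.

Shape 1 is a cubic bezier drawn with `<path>`. Its stroke #000000 means cut at S887, F987. After flipping Y the toolpath is (27.154,91.501) → (30.944,91.056) → (32.183,84.419) → (33.006,75.211) → (35.549,67.056) → (41.948,63.575).

Shape 2 is a closed polygon drawn with `<path>`. Its stroke #ff00ff means engrave at S316, F3663. After flipping Y the toolpath is (62.775,41.132) → (45.946,45.923) → (113.997,29.583) → (149.095,22.545) → (62.775,41.132), returning to the start.

Shape 3 is a rectangle drawn with `<rect>`. Its stroke #ff00ff means engrave at S316, F3663. After flipping Y the toolpath is (85.697,76.916) → (124.476,76.916) → (124.476,58.645) → (85.697,58.645) → (85.697,76.916), returning to the start.

Shape 4 is a quadratic bezier drawn with `<path>`. Its stroke #ff00ff means engrave at S316, F3663. After flipping Y the toolpath is (113.520,56.149) → (102.001,52.313) → (89.679,49.839) → (76.553,48.729) → (62.624,48.982) → (47.892,50.598).

Shape 5 is a open polyline drawn with `<polyline>`. Its stroke #000000 means cut at S887, F987. After flipping Y the toolpath is (156.723,41.419) → (28.032,20.160) → (99.283,26.345) → (105.077,91.306) → (91.598,74.692) → (118.247,54.279).

G21
G90
G0 X27.154 Y91.501
M3 S887
G1 X30.944 Y91.056 F987
G1 X32.183 Y84.419
G1 X33.006 Y75.211
G1 X35.549 Y67.056
G1 X41.948 Y63.575
M5
G0 X62.775 Y41.132
M3 S316
G1 X45.946 Y45.923 F3663
G1 X113.997 Y29.583
G1 X149.095 Y22.545
G1 X62.775 Y41.132
M5
G0 X85.697 Y76.916
M3 S316
G1 X124.476 Y76.916 F3663
G1 X124.476 Y58.645
G1 X85.697 Y58.645
G1 X85.697 Y76.916
M5
G0 X113.520 Y56.149
M3 S316
G1 X102.001 Y52.313 F3663
G1 X89.679 Y49.839
G1 X76.553 Y48.729
G1 X62.624 Y48.982
G1 X47.892 Y50.598
M5
G0 X156.723 Y41.419
M3 S887
G1 X28.032 Y20.160 F987
G1 X99.283 Y26.345
G1 X105.077 Y91.306
G1 X91.598 Y74.692
G1 X118.247 Y54.279
M5
G0 X0.000 Y0.000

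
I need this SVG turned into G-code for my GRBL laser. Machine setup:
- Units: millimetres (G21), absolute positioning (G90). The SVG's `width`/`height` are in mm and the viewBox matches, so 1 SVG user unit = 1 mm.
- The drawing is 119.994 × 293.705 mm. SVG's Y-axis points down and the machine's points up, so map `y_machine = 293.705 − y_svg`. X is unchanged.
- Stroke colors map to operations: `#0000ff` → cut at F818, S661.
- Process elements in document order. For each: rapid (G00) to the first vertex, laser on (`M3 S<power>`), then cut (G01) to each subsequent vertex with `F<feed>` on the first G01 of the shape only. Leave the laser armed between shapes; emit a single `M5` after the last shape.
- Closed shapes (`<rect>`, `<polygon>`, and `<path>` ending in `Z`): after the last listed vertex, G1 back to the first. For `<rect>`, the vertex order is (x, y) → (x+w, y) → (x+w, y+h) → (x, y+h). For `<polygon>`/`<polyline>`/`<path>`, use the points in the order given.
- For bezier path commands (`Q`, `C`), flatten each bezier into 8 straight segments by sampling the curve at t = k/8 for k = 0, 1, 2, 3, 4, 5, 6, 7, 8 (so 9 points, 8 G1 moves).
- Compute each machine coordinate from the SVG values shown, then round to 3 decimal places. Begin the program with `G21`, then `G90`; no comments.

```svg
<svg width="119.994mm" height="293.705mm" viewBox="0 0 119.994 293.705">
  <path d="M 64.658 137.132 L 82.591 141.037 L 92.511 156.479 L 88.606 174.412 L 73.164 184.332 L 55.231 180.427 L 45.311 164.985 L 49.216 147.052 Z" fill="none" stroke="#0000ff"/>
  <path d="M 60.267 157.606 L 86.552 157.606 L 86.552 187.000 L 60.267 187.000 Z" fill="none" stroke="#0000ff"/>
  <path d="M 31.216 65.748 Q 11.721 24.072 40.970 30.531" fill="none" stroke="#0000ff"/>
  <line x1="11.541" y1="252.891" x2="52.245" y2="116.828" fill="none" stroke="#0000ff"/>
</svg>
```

Since the viewBox matches the mm dimensions, user units are millimetres directly. The only transform is the Y-flip y_m = 293.705 − y_svg.

Shape 1 is a regular polygon drawn with `<path>`. Its stroke #0000ff means cut at S661, F818. After flipping Y the toolpath is (64.658,156.573) → (82.591,152.668) → (92.511,137.226) → (88.606,119.293) → (73.164,109.373) → (55.231,113.278) → (45.311,128.720) → (49.216,146.653) → (64.658,156.573), returning to the start.

Shape 2 is a rectangle drawn with `<path>`. Its stroke #0000ff means cut at S661, F818. After flipping Y the toolpath is (60.267,136.099) → (86.552,136.099) → (86.552,106.705) → (60.267,106.705) → (60.267,136.099), returning to the start.

Shape 3 is a quadratic bezier drawn with `<path>`. Its stroke #0000ff means cut at S661, F818. After flipping Y the toolpath is (31.216,227.957) → (27.104,237.624) → (24.515,245.787) → (23.449,252.445) → (23.907,257.599) → (25.888,261.249) → (29.392,263.395) → (34.419,264.037) → (40.970,263.174).

Shape 4 is a line segment drawn with `<line>`. Its stroke #0000ff means cut at S661, F818. After flipping Y the toolpath is (11.541,40.814) → (52.245,176.877).

G21
G90
G00 X64.658 Y156.573
M3 S661
G01 X82.591 Y152.668 F818
G01 X92.511 Y137.226
G01 X88.606 Y119.293
G01 X73.164 Y109.373
G01 X55.231 Y113.278
G01 X45.311 Y128.720
G01 X49.216 Y146.653
G01 X64.658 Y156.573
G00 X60.267 Y136.099
M3 S661
G01 X86.552 Y136.099 F818
G01 X86.552 Y106.705
G01 X60.267 Y106.705
G01 X60.267 Y136.099
G00 X31.216 Y227.957
M3 S661
G01 X27.104 Y237.624 F818
G01 X24.515 Y245.787
G01 X23.449 Y252.445
G01 X23.907 Y257.599
G01 X25.888 Y261.249
G01 X29.392 Y263.395
G01 X34.419 Y264.037
G01 X40.970 Y263.174
G00 X11.541 Y40.814
M3 S661
G01 X52.245 Y176.877 F818
M5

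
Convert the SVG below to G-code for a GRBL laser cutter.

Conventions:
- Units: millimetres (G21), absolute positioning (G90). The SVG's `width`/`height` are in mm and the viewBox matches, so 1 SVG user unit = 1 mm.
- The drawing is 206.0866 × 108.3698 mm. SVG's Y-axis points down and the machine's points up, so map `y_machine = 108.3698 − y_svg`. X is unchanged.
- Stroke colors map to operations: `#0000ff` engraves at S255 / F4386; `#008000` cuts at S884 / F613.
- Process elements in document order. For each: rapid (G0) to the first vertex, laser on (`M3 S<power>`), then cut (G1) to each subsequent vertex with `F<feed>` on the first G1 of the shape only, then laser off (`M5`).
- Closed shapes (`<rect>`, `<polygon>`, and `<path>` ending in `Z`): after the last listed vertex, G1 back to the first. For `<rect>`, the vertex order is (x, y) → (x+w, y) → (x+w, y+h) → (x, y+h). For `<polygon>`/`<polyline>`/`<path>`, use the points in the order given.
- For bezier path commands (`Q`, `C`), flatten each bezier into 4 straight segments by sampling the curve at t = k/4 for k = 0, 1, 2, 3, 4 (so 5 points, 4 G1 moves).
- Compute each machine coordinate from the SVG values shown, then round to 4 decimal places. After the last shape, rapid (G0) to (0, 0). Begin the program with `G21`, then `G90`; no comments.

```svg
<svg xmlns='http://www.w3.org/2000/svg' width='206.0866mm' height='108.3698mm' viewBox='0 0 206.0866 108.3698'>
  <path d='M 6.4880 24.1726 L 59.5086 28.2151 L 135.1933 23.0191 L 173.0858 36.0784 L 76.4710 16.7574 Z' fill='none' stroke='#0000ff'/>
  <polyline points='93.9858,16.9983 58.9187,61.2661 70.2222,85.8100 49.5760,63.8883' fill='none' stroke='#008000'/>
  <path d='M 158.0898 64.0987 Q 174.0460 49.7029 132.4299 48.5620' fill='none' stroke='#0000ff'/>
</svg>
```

G21
G90
G0 X6.4880 Y84.1972
M3 S255
G1 X59.5086 Y80.1547 F4386
G1 X135.1933 Y85.3507
G1 X173.0858 Y72.2914
G1 X76.4710 Y91.6124
G1 X6.4880 Y84.1972
M5
G0 X93.9858 Y91.3715
M3 S884
G1 X58.9187 Y47.1037 F613
G1 X70.2222 Y22.5598
G1 X49.5760 Y44.4815
M5
G0 X158.0898 Y44.2711
M3 S255
G1 X162.4696 Y50.6406 F4386
G1 X159.6529 Y55.3532
G1 X149.6397 Y58.4089
G1 X132.4299 Y59.8078
M5
G0 X0.0000 Y0.0000

viewBox `0 0 206.0866 108.3698` with mm width/height → 1 unit = 1 mm. Flip: y_m = 108.3698 − y_svg.

**Shape 1** — `<path>` closed polygon, stroke `#0000ff` → engrave (S255, F4386). Machine vertices: (6.4880,84.1972) → (59.5086,80.1547) → (135.1933,85.3507) → (173.0858,72.2914) → (76.4710,91.6124) → (6.4880,84.1972). Closed: final G1 returns to the first vertex.

**Shape 2** — `<polyline>` open polyline, stroke `#008000` → cut (S884, F613). Machine vertices: (93.9858,91.3715) → (58.9187,47.1037) → (70.2222,22.5598) → (49.5760,44.4815). Open path.

**Shape 3** — `<path>` quadratic bezier, stroke `#0000ff` → engrave (S255, F4386). Control points (SVG): P0=(158.0898,64.0987), P1=(174.0460,49.7029), P2=(132.4299,48.5620); sampled at t=k/4. Machine vertices: (158.0898,44.2711) → (162.4696,50.6406) → (159.6529,55.3532) → (149.6397,58.4089) → (132.4299,59.8078). Open path.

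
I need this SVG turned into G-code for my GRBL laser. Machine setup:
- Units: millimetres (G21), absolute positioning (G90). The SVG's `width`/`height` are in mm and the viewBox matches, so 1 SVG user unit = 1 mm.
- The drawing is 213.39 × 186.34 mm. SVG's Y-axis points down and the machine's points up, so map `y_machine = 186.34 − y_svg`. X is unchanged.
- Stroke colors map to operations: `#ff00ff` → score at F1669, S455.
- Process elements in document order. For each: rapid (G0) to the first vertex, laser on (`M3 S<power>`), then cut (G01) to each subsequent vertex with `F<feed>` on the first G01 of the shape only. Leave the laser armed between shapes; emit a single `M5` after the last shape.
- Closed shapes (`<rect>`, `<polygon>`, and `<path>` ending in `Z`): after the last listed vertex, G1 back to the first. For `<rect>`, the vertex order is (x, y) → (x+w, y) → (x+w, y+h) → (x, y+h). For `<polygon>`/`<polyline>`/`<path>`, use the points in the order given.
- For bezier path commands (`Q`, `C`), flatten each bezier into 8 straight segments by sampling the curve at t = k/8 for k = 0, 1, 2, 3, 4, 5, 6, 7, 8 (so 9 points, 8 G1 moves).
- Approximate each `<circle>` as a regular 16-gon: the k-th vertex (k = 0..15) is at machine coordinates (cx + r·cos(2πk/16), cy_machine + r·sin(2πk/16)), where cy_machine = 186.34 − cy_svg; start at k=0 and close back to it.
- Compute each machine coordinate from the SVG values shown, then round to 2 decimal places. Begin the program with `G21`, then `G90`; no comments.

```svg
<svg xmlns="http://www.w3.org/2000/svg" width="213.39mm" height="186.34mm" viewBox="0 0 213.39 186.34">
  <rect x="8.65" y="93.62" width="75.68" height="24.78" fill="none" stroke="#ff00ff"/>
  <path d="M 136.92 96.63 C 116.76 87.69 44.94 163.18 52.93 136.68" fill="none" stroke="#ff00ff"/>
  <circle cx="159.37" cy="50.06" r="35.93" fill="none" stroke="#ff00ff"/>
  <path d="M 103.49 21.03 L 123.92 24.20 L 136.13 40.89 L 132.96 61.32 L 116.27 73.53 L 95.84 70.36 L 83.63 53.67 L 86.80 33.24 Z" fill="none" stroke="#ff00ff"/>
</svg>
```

viewBox `0 0 213.39 186.34` with mm width/height → 1 unit = 1 mm. Flip: y_m = 186.34 − y_svg.

**Shape 1** — `<rect>` rectangle, stroke `#ff00ff` → score (S455, F1669). Machine vertices: (8.65,92.72) → (84.33,92.72) → (84.33,67.94) → (8.65,67.94) → (8.65,92.72). Closed: final G1 returns to the first vertex.

**Shape 2** — `<path>` cubic bezier, stroke `#ff00ff` → score (S455, F1669). Control points (SVG): P0=(136.92,96.63), P1=(116.76,87.69), P2=(44.94,163.18), P3=(52.93,136.68); sampled at t=k/8. Machine vertices: (136.92,89.71) → (127.20,89.47) → (114.17,83.50) → (99.38,73.98) → (84.37,63.10) → (70.68,53.04) → (59.85,46.00) → (53.42,44.14) → (52.93,49.66). Open path.

**Shape 3** — `<circle>` circle, stroke `#ff00ff` → score (S455, F1669). Machine vertices: (195.30,136.28) → (192.56,150.03) → (184.78,161.69) → (173.12,169.47) → (159.37,172.21) → (145.62,169.47) → (133.96,161.69) → (126.18,150.03) → (123.44,136.28) → (126.18,122.53) → (133.96,110.87) → (145.62,103.09) → (159.37,100.35) → (173.12,103.09) → (184.78,110.87) → (192.56,122.53) → (195.30,136.28). Closed: final G1 returns to the first vertex.

**Shape 4** — `<path>` regular polygon, stroke `#ff00ff` → score (S455, F1669). Machine vertices: (103.49,165.31) → (123.92,162.14) → (136.13,145.45) → (132.96,125.02) → (116.27,112.81) → (95.84,115.98) → (83.63,132.67) → (86.80,153.10) → (103.49,165.31). Closed: final G1 returns to the first vertex.

G21
G90
G0 X8.65 Y92.72
M3 S455
G01 X84.33 Y92.72 F1669
G01 X84.33 Y67.94
G01 X8.65 Y67.94
G01 X8.65 Y92.72
G0 X136.92 Y89.71
M3 S455
G01 X127.20 Y89.47 F1669
G01 X114.17 Y83.50
G01 X99.38 Y73.98
G01 X84.37 Y63.10
G01 X70.68 Y53.04
G01 X59.85 Y46.00
G01 X53.42 Y44.14
G01 X52.93 Y49.66
G0 X195.30 Y136.28
M3 S455
G01 X192.56 Y150.03 F1669
G01 X184.78 Y161.69
G01 X173.12 Y169.47
G01 X159.37 Y172.21
G01 X145.62 Y169.47
G01 X133.96 Y161.69
G01 X126.18 Y150.03
G01 X123.44 Y136.28
G01 X126.18 Y122.53
G01 X133.96 Y110.87
G01 X145.62 Y103.09
G01 X159.37 Y100.35
G01 X173.12 Y103.09
G01 X184.78 Y110.87
G01 X192.56 Y122.53
G01 X195.30 Y136.28
G0 X103.49 Y165.31
M3 S455
G01 X123.92 Y162.14 F1669
G01 X136.13 Y145.45
G01 X132.96 Y125.02
G01 X116.27 Y112.81
G01 X95.84 Y115.98
G01 X83.63 Y132.67
G01 X86.80 Y153.10
G01 X103.49 Y165.31
M5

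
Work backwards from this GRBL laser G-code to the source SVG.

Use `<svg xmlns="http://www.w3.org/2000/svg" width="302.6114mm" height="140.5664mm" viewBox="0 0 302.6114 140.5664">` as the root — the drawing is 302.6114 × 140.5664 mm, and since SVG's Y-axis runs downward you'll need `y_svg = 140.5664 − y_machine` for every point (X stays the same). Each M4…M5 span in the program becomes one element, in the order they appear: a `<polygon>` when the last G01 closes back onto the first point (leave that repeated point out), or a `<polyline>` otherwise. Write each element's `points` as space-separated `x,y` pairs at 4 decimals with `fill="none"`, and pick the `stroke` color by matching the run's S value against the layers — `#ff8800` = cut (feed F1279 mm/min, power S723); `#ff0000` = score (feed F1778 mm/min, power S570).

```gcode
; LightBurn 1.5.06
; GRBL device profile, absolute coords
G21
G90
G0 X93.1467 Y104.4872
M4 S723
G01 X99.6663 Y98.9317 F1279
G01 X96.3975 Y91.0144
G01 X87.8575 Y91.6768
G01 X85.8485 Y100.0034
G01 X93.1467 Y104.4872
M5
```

Machine Y-up, SVG Y-down with viewBox height 140.5664, so y_svg = 140.5664 − y_machine; X carries over. Every run uses S723, so all elements get stroke `#ff8800` (cut).

Run 1: The run returns to its start, so emit a `<polygon>` with points (Y-flipped): 93.1467,36.0792 99.6663,41.6347 96.3975,49.5520 87.8575,48.8896 85.8485,40.5630.

<svg xmlns="http://www.w3.org/2000/svg" width="302.6114mm" height="140.5664mm" viewBox="0 0 302.6114 140.5664">
  <polygon points="93.1467,36.0792 99.6663,41.6347 96.3975,49.5520 87.8575,48.8896 85.8485,40.5630" fill="none" stroke="#ff8800"/>
</svg>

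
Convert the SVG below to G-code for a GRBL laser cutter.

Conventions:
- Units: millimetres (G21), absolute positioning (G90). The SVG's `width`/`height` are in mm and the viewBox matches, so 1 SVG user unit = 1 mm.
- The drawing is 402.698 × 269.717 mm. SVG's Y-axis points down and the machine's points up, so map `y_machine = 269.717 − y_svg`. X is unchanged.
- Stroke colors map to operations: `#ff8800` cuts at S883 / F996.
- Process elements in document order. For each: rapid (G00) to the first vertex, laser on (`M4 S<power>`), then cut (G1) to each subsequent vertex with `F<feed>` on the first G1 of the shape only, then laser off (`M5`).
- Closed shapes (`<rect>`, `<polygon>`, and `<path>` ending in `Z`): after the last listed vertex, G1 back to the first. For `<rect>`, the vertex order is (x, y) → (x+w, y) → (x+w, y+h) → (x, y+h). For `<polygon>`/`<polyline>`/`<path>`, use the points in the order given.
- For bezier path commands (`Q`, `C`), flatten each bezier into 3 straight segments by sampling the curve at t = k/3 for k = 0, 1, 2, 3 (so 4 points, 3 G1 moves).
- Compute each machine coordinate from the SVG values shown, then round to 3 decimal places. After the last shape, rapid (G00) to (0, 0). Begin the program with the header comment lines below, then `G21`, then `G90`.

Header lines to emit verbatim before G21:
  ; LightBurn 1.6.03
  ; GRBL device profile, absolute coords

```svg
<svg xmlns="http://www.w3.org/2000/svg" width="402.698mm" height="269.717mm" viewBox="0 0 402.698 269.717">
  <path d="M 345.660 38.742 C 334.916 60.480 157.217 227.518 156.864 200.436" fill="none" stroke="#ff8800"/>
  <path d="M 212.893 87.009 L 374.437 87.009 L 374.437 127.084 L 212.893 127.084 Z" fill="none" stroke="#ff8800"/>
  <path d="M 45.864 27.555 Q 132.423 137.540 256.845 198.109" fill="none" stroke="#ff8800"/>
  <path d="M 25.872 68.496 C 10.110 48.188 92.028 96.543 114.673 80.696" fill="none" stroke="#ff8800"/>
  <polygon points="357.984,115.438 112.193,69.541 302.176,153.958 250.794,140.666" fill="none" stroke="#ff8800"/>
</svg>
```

viewBox `0 0 402.698 269.717` with mm width/height → 1 unit = 1 mm. Flip: y_m = 269.717 − y_svg.

**Shape 1** — `<path>` cubic bezier, stroke `#ff8800` → cut (S883, F996). Control points (SVG): P0=(345.660,38.742), P1=(334.916,60.480), P2=(157.217,227.518), P3=(156.864,200.436); sampled at t=k/3. Machine vertices: (345.660,230.975) → (292.016,173.375) → (203.580,94.335) → (156.864,69.281). Open path.

**Shape 2** — `<path>` rectangle, stroke `#ff8800` → cut (S883, F996). Machine vertices: (212.893,182.708) → (374.437,182.708) → (374.437,142.633) → (212.893,142.633) → (212.893,182.708). Closed: final G1 returns to the first vertex.

**Shape 3** — `<path>` quadratic bezier, stroke `#ff8800` → cut (S883, F996). Control points (SVG): P0=(45.864,27.555), P1=(132.423,137.540), P2=(256.845,198.109); sampled at t=k/3. Machine vertices: (45.864,242.162) → (107.777,174.329) → (178.104,117.478) → (256.845,71.608). Open path.

**Shape 4** — `<path>` cubic bezier, stroke `#ff8800` → cut (S883, F996). Control points (SVG): P0=(25.872,68.496), P1=(10.110,48.188), P2=(92.028,96.543), P3=(114.673,80.696); sampled at t=k/3. Machine vertices: (25.872,201.221) → (36.857,203.562) → (78.083,189.654) → (114.673,189.021). Open path.

**Shape 5** — `<polygon>` closed polygon, stroke `#ff8800` → cut (S883, F996). Machine vertices: (357.984,154.279) → (112.193,200.176) → (302.176,115.759) → (250.794,129.051) → (357.984,154.279). Closed: final G1 returns to the first vertex.

; LightBurn 1.6.03
; GRBL device profile, absolute coords
G21
G90
G00 X345.660 Y230.975
M4 S883
G1 X292.016 Y173.375 F996
G1 X203.580 Y94.335
G1 X156.864 Y69.281
M5
G00 X212.893 Y182.708
M4 S883
G1 X374.437 Y182.708 F996
G1 X374.437 Y142.633
G1 X212.893 Y142.633
G1 X212.893 Y182.708
M5
G00 X45.864 Y242.162
M4 S883
G1 X107.777 Y174.329 F996
G1 X178.104 Y117.478
G1 X256.845 Y71.608
M5
G00 X25.872 Y201.221
M4 S883
G1 X36.857 Y203.562 F996
G1 X78.083 Y189.654
G1 X114.673 Y189.021
M5
G00 X357.984 Y154.279
M4 S883
G1 X112.193 Y200.176 F996
G1 X302.176 Y115.759
G1 X250.794 Y129.051
G1 X357.984 Y154.279
M5
G00 X0.000 Y0.000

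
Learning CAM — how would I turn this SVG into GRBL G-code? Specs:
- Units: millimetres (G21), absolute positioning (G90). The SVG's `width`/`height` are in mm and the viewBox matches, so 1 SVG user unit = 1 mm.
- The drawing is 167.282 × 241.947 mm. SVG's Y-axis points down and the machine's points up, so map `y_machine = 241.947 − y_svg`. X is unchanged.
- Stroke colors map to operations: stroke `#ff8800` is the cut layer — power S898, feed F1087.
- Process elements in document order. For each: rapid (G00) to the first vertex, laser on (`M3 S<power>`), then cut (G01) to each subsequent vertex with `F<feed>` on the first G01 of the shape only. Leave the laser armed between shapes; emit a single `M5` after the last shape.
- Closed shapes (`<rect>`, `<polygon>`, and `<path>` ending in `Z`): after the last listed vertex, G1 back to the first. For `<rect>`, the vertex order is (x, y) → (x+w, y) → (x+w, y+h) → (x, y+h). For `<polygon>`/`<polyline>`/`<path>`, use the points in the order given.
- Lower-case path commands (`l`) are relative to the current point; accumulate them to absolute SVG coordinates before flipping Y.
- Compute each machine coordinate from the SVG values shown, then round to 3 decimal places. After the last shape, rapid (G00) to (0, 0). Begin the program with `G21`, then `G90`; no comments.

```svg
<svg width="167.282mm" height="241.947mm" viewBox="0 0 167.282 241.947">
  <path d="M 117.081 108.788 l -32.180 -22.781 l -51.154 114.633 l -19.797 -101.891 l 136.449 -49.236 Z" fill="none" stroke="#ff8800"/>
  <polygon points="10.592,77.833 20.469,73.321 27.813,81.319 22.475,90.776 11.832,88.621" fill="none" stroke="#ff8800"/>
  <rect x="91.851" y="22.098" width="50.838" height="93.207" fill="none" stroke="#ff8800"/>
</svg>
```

1 u = 1 mm; y_m = 241.947 − y.

[1] `<path>` closed polygon, #ff8800→cut S898 F1087: (117.081,133.159) → (84.901,155.940) → (33.747,41.307) → (13.950,143.198) → (150.399,192.434) → (117.081,133.159) (closed)

[2] `<polygon>` regular polygon, #ff8800→cut S898 F1087: (10.592,164.114) → (20.469,168.626) → (27.813,160.628) → (22.475,151.171) → (11.832,153.326) → (10.592,164.114) (closed)

[3] `<rect>` rectangle, #ff8800→cut S898 F1087: (91.851,219.849) → (142.689,219.849) → (142.689,126.642) → (91.851,126.642) → (91.851,219.849) (closed)

G21
G90
G00 X117.081 Y133.159
M3 S898
G01 X84.901 Y155.940 F1087
G01 X33.747 Y41.307
G01 X13.950 Y143.198
G01 X150.399 Y192.434
G01 X117.081 Y133.159
G00 X10.592 Y164.114
M3 S898
G01 X20.469 Y168.626 F1087
G01 X27.813 Y160.628
G01 X22.475 Y151.171
G01 X11.832 Y153.326
G01 X10.592 Y164.114
G00 X91.851 Y219.849
M3 S898
G01 X142.689 Y219.849 F1087
G01 X142.689 Y126.642
G01 X91.851 Y126.642
G01 X91.851 Y219.849
M5
G00 X0.000 Y0.000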